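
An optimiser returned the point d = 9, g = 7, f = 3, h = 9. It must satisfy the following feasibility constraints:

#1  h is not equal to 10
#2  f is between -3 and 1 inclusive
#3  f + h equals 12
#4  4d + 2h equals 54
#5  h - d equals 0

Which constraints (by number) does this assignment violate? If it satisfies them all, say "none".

#1 h = 9, and 9 ≠ 10 — satisfied.
#2 f = 3 is outside [-3, 1] — violated.
#3 f + h = 3 + 9 = 12 — satisfied.
#4 4d + 2h = 4(9) + 2(9) = 54 — satisfied.
#5 h - d = 9 - 9 = 0 — satisfied.

Violated: 2.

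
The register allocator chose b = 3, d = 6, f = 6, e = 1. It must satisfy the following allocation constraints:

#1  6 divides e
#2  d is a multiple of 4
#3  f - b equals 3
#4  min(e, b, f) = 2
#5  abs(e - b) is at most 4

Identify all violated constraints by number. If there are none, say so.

No — constraints 1, 2, 4 are not satisfied.

#1 1 = 6*0 + 1, so 6 does not divide 1 — does not hold.
#2 6 = 4*1 + 2, so 4 does not divide 6 — does not hold.
#3 f - b = 6 - 3 = 3 — holds.
#4 min(1, 3, 6) = 1, not 2 — does not hold.
#5 abs(1 - 3) = 2; 2 ≤ 4 — holds.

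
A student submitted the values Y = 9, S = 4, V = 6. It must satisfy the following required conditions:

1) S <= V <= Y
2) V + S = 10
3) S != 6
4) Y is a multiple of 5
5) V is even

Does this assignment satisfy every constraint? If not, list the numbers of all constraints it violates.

Constraint 4 is violated.

1) values 4 <= 6 <= 9  true
2) V + S = 6 + 4 = 10  true
3) S = 4, and 4 ≠ 6  true
4) 9 = 5*1 + 4, so 5 does not divide 9  false
5) V = 6 is even  true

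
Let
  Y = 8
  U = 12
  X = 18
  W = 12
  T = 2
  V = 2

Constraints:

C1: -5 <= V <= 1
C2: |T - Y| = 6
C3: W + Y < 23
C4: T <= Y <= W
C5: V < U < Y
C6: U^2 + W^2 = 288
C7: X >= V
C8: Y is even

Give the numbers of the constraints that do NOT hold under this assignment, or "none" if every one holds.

Violated: 1 and 5.

C1: V = 2 is outside [-5, 1] — violated.
C2: |2 - 8| = 6 — OK.
C3: W + Y = 12 + 8 = 20; 20 < 23 — OK.
C4: values 2 <= 8 <= 12 — OK.
C5: values 2, 12, 8; U = 12 is not < Y = 8 — violated.
C6: U^2 + W^2 = 12^2 + 12^2 = 144 + 144 = 288 — OK.
C7: X = 18, V = 2; 18 ≥ 2 — OK.
C8: Y = 8 is even — OK.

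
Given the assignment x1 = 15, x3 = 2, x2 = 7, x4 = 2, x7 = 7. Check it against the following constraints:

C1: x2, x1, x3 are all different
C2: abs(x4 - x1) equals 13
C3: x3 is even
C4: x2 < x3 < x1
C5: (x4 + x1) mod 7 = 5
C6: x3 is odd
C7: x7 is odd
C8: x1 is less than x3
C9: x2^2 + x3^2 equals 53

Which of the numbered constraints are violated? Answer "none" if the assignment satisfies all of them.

C1: values 7, 15, 2 are pairwise distinct  holds
C2: abs(2 - 15) = 13  holds
C3: x3 = 2 is even  holds
C4: values 7, 2, 15; x2 = 7 is not < x3 = 2  fails
C5: x4 + x1 = 17; 17 mod 7 = 3, not 5  fails
C6: x3 = 2 is even  fails
C7: x7 = 7 is odd  holds
C8: x1 = 15, x3 = 2; 15 ≥ 2 (want <)  fails
C9: x2^2 + x3^2 = 7^2 + 2^2 = 49 + 4 = 53  holds

Constraints 4, 5, 6, 8 are violated.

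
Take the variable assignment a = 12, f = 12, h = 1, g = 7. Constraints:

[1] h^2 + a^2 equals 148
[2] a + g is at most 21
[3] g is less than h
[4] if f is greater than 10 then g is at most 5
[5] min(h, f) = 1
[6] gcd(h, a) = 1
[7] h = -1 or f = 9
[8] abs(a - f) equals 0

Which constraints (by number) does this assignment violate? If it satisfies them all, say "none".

[1] h^2 + a^2 = 1^2 + 12^2 = 1 + 144 = 145, not 148 — fails.
[2] a + g = 12 + 7 = 19; 19 ≤ 21 — holds.
[3] g = 7, h = 1; 7 ≥ 1 (want <) — fails.
[4] f = 12 > 10, so we need g ≤ 5; but g = 7 > 5 — fails.
[5] min(1, 12) = 1 — holds.
[6] gcd(1, 12) = 1 — holds.
[7] h = 1 ≠ -1 and f = 12 ≠ 9; both disjuncts false — fails.
[8] abs(12 - 12) = 0 — holds.

Constraints 1, 3, 4, and 7 do not hold.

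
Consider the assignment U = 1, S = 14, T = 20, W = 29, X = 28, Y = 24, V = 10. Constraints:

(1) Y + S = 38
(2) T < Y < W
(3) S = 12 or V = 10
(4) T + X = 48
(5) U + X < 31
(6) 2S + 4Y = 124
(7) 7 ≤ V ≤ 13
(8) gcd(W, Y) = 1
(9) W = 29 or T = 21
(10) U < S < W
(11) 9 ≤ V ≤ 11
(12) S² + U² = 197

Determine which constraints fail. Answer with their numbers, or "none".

None — every constraint holds.

(1) Y + S = 24 + 14 = 38  ✔
(2) values 20 < 24 < 29  ✔
(3) S = 14 ≠ 12, but V = 10 = 10 (second disjunct)  ✔
(4) T + X = 20 + 28 = 48  ✔
(5) U + X = 1 + 28 = 29; 29 < 31  ✔
(6) 2S + 4Y = 2(14) + 4(24) = 124  ✔
(7) V = 10 lies in [7, 13]  ✔
(8) gcd(29, 24) = 1  ✔
(9) W = 29 = 29 (first disjunct)  ✔
(10) values 1 < 14 < 29  ✔
(11) V = 10 lies in [9, 11]  ✔
(12) S² + U² = 14² + 1² = 196 + 1 = 197  ✔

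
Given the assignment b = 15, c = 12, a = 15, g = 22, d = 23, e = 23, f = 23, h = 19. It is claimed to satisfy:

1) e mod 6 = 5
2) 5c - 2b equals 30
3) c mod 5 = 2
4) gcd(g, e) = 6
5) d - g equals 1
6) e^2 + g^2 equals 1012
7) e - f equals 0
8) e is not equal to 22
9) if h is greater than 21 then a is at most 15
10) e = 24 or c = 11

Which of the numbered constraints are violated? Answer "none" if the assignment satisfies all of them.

Violated: 4, 6, 10.

1) 23 mod 6 = 5  true
2) 5c - 2b = 5(12) - 2(15) = 30  true
3) 12 mod 5 = 2  true
4) gcd(22, 23) = 1, not 6  false
5) d - g = 23 - 22 = 1  true
6) e^2 + g^2 = 23^2 + 22^2 = 529 + 484 = 1013, not 1012  false
7) e - f = 23 - 23 = 0  true
8) e = 23, and 23 ≠ 22  true
9) h = 19, not > 21; antecedent false, conditional vacuously true  true
10) e = 23 ≠ 24 and c = 12 ≠ 11; both disjuncts false  false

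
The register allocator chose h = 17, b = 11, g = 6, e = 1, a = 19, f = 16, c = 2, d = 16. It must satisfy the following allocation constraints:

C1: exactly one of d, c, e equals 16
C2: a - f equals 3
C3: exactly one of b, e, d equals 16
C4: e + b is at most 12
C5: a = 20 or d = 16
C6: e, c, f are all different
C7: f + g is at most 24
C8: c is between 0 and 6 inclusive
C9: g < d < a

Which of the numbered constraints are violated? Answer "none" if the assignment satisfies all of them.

C1: d=16, c=2, e=1; 1 of them equals 16 — holds.
C2: a - f = 19 - 16 = 3 — holds.
C3: b=11, e=1, d=16; 1 of them equals 16 — holds.
C4: e + b = 1 + 11 = 12; 12 ≤ 12 — holds.
C5: a = 19 ≠ 20, but d = 16 = 16 (second disjunct) — holds.
C6: values 1, 2, 16 are pairwise distinct — holds.
C7: f + g = 16 + 6 = 22; 22 ≤ 24 — holds.
C8: c = 2 lies in [0, 6] — holds.
C9: values 6 < 16 < 19 — holds.

Yes — all constraints hold.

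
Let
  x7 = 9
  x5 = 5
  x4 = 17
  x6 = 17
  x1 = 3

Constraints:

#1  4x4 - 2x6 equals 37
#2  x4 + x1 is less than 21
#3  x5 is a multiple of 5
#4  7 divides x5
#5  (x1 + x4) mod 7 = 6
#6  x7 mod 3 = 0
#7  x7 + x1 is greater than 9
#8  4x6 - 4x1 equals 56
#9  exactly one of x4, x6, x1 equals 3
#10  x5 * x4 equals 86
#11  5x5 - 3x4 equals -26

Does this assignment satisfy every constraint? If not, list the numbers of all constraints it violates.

#1 4x4 - 2x6 = 4(17) - 2(17) = 34, not 37  FAIL
#2 x4 + x1 = 17 + 3 = 20; 20 < 21  OK
#3 5 / 5 = 1, so 5 divides 5  OK
#4 5 = 7*0 + 5, so 7 does not divide 5  FAIL
#5 x1 + x4 = 20; 20 mod 7 = 6  OK
#6 9 mod 3 = 0  OK
#7 x7 + x1 = 9 + 3 = 12; 12 > 9  OK
#8 4x6 - 4x1 = 4(17) - 4(3) = 56  OK
#9 x4=17, x6=17, x1=3; 1 of them equals 3  OK
#10 x5 * x4 = 5 * 17 = 85, not 86  FAIL
#11 5x5 - 3x4 = 5(5) - 3(17) = -26  OK

Constraints 1, 4, and 10 are violated.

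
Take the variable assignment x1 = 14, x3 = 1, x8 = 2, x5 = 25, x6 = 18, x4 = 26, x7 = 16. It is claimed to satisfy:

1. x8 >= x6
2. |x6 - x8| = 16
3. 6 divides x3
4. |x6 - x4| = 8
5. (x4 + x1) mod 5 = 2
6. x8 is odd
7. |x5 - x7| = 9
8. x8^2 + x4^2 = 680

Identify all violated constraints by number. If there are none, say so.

Constraints 1, 3, 5, and 6 do not hold.

1. x8 = 2, x6 = 18; 2 < 18 (want ≥)  fails
2. |18 - 2| = 16  holds
3. 1 = 6*0 + 1, so 6 does not divide 1  fails
4. |18 - 26| = 8  holds
5. x4 + x1 = 40; 40 mod 5 = 0, not 2  fails
6. x8 = 2 is even  fails
7. |25 - 16| = 9  holds
8. x8^2 + x4^2 = 2^2 + 26^2 = 4 + 676 = 680  holds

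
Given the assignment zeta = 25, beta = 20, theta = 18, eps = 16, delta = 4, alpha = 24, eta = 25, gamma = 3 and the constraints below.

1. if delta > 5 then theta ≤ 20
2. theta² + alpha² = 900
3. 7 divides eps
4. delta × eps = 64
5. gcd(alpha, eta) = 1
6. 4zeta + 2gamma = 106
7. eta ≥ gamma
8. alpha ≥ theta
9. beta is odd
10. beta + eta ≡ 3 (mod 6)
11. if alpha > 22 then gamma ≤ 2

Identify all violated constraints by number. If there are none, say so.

No — constraints 3, 9, 11 are not satisfied.

1. delta = 4, not > 5; antecedent false, conditional vacuously true — holds.
2. theta² + alpha² = 18² + 24² = 324 + 576 = 900 — holds.
3. 16 = 7×2 + 2, so 7 does not divide 16 — fails.
4. delta × eps = 4 × 16 = 64 — holds.
5. gcd(24, 25) = 1 — holds.
6. 4zeta + 2gamma = 4(25) + 2(3) = 106 — holds.
7. eta = 25, gamma = 3; 25 ≥ 3 — holds.
8. alpha = 24, theta = 18; 24 ≥ 18 — holds.
9. beta = 20 is even — fails.
10. beta + eta = 45; 45 mod 6 = 3 — holds.
11. alpha = 24 > 22, so we need gamma ≤ 2; but gamma = 3 > 2 — fails.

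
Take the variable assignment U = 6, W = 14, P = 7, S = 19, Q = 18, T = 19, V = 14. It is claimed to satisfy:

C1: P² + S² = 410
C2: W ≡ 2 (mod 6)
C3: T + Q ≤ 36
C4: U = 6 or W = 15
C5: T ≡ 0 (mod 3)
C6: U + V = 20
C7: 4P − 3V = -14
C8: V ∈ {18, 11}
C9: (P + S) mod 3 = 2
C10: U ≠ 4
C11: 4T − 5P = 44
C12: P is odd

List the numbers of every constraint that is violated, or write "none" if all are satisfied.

C1: P² + S² = 7² + 19² = 49 + 361 = 410 — OK.
C2: 14 mod 6 = 2 — OK.
C3: T + Q = 19 + 18 = 37; 37 > 36, bound 36 not met — violated.
C4: U = 6 = 6 (first disjunct) — OK.
C5: 19 mod 3 = 1, not 0 — violated.
C6: U + V = 6 + 14 = 20 — OK.
C7: 4P − 3V = 4(7) − 3(14) = -14 — OK.
C8: V = 14 is not in {18, 11} — violated.
C9: P + S = 26; 26 mod 3 = 2 — OK.
C10: U = 6, and 6 ≠ 4 — OK.
C11: 4T − 5P = 4(19) − 5(7) = 41, not 44 — violated.
C12: P = 7 is odd — OK.

No — constraints 3, 5, 8, 11 are not satisfied.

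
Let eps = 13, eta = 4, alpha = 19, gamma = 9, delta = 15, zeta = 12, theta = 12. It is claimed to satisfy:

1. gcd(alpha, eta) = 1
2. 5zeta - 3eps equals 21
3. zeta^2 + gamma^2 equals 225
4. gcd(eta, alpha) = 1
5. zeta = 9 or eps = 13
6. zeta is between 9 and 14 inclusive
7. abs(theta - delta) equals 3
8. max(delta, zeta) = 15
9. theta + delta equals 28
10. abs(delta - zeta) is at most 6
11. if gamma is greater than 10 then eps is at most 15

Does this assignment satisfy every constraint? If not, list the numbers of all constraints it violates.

Constraint 9 does not hold.

1. gcd(19, 4) = 1 — holds.
2. 5zeta - 3eps = 5(12) - 3(13) = 21 — holds.
3. zeta^2 + gamma^2 = 12^2 + 9^2 = 144 + 81 = 225 — holds.
4. gcd(4, 19) = 1 — holds.
5. zeta = 12 ≠ 9, but eps = 13 = 13 (second disjunct) — holds.
6. zeta = 12 lies in [9, 14] — holds.
7. abs(12 - 15) = 3 — holds.
8. max(15, 12) = 15 — holds.
9. theta + delta = 12 + 15 = 27, not 28 — fails.
10. abs(15 - 12) = 3; 3 ≤ 6 — holds.
11. gamma = 9, not > 10; antecedent false, conditional vacuously true — holds.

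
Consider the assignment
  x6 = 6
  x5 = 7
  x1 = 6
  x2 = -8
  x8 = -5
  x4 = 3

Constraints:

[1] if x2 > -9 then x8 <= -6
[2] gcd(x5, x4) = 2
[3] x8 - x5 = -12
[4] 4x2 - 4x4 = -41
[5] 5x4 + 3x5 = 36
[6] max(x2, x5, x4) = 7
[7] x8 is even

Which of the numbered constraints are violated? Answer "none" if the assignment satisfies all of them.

Violated: 1, 2, 4, and 7.

[1] x2 = -8 > -9, so we need x8 ≤ -6; but x8 = -5 > -6 — does not hold.
[2] gcd(7, 3) = 1, not 2 — does not hold.
[3] x8 - x5 = -5 - 7 = -12 — holds.
[4] 4x2 - 4x4 = 4(-8) - 4(3) = -44, not -41 — does not hold.
[5] 5x4 + 3x5 = 5(3) + 3(7) = 36 — holds.
[6] max(-8, 7, 3) = 7 — holds.
[7] x8 = -5 is odd — does not hold.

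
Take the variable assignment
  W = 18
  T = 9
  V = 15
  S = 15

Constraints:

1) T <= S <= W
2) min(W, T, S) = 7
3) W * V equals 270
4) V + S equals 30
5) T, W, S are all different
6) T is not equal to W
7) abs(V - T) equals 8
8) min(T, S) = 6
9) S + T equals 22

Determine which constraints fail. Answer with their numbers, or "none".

1) values 9 <= 15 <= 18  ✔
2) min(18, 9, 15) = 9, not 7  ✘
3) W * V = 18 * 15 = 270  ✔
4) V + S = 15 + 15 = 30  ✔
5) values 9, 18, 15 are pairwise distinct  ✔
6) T = 9, W = 18; distinct  ✔
7) abs(15 - 9) = 6, not 8  ✘
8) min(9, 15) = 9, not 6  ✘
9) S + T = 15 + 9 = 24, not 22  ✘

Constraints 2, 7, 8, and 9 do not hold.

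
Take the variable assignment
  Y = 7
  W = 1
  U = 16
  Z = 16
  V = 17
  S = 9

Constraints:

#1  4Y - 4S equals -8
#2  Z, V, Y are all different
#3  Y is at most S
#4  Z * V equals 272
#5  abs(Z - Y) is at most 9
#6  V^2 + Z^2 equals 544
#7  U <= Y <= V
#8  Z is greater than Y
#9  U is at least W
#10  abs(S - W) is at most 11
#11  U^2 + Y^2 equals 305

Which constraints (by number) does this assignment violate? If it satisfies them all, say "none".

Violated: 6 and 7.

#1 4Y - 4S = 4(7) - 4(9) = -8 — holds.
#2 values 16, 17, 7 are pairwise distinct — holds.
#3 Y = 7, S = 9; 7 ≤ 9 — holds.
#4 Z * V = 16 * 17 = 272 — holds.
#5 abs(16 - 7) = 9; 9 ≤ 9 — holds.
#6 V^2 + Z^2 = 17^2 + 16^2 = 289 + 256 = 545, not 544 — does not hold.
#7 values 16, 7, 17; U = 16 is not <= Y = 7 — does not hold.
#8 Z = 16, Y = 7; 16 > 7 — holds.
#9 U = 16, W = 1; 16 ≥ 1 — holds.
#10 abs(9 - 1) = 8; 8 ≤ 11 — holds.
#11 U^2 + Y^2 = 16^2 + 7^2 = 256 + 49 = 305 — holds.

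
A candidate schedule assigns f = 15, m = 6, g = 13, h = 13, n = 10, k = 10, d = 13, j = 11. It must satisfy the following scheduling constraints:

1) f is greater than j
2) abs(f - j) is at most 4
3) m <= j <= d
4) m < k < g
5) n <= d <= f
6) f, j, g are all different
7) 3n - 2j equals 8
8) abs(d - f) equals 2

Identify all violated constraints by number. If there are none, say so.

1) f = 15, j = 11; 15 > 11  holds
2) abs(15 - 11) = 4; 4 ≤ 4  holds
3) values 6 <= 11 <= 13  holds
4) values 6 < 10 < 13  holds
5) values 10 <= 13 <= 15  holds
6) values 15, 11, 13 are pairwise distinct  holds
7) 3n - 2j = 3(10) - 2(11) = 8  holds
8) abs(13 - 15) = 2  holds

The assignment satisfies every constraint.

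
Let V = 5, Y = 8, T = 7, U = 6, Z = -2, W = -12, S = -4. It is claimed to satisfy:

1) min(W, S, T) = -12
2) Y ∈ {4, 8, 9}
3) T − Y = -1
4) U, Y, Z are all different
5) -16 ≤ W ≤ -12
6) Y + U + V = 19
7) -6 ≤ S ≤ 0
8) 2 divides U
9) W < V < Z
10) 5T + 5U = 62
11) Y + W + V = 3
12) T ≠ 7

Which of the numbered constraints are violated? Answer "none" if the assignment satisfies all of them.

1) min(-12, -4, 7) = -12 — satisfied.
2) Y = 8 is in {4, 8, 9} — satisfied.
3) T − Y = 7 − 8 = -1 — satisfied.
4) values 6, 8, -2 are pairwise distinct — satisfied.
5) W = -12 lies in [-16, -12] — satisfied.
6) Y + U + V = 8 + 6 + 5 = 19 — satisfied.
7) S = -4 lies in [-6, 0] — satisfied.
8) 6 / 2 = 3, so 2 divides 6 — satisfied.
9) values -12, 5, -2; V = 5 is not < Z = -2 — violated.
10) 5T + 5U = 5(7) + 5(6) = 65, not 62 — violated.
11) Y + W + V = 8 + (-12) + 5 = 1, not 3 — violated.
12) T = 7, but 7 is required to differ — violated.

No — constraints 9, 10, 11, and 12 are not satisfied.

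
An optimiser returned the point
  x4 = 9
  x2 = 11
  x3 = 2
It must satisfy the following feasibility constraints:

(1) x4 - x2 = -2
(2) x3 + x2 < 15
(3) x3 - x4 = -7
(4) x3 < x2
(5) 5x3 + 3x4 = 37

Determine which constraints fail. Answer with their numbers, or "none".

(1) x4 - x2 = 9 - 11 = -2 — satisfied.
(2) x3 + x2 = 2 + 11 = 13; 13 < 15 — satisfied.
(3) x3 - x4 = 2 - 9 = -7 — satisfied.
(4) x3 = 2, x2 = 11; 2 < 11 — satisfied.
(5) 5x3 + 3x4 = 5(2) + 3(9) = 37 — satisfied.

All constraints are satisfied.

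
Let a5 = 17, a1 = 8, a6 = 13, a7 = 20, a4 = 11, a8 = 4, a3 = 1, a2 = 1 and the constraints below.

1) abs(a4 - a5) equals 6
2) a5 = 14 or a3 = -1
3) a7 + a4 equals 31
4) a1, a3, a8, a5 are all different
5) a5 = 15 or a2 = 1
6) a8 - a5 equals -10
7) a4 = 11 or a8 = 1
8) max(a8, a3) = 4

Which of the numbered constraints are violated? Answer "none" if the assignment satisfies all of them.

1) abs(11 - 17) = 6 — holds.
2) a5 = 17 ≠ 14 and a3 = 1 ≠ -1; both disjuncts false — does not hold.
3) a7 + a4 = 20 + 11 = 31 — holds.
4) values 8, 1, 4, 17 are pairwise distinct — holds.
5) a5 = 17 ≠ 15, but a2 = 1 = 1 (second disjunct) — holds.
6) a8 - a5 = 4 - 17 = -13, not -10 — does not hold.
7) a4 = 11 = 11 (first disjunct) — holds.
8) max(4, 1) = 4 — holds.

No — constraints 2 and 6 are not satisfied.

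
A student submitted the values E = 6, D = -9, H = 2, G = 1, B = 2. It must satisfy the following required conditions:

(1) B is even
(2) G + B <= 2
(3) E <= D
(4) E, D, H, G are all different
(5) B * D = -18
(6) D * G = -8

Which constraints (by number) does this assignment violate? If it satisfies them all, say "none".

No — constraints 2, 3, and 6 are not satisfied.

(1) B = 2 is even — satisfied.
(2) G + B = 1 + 2 = 3; 3 > 2, bound 2 not met — violated.
(3) E = 6, D = -9; 6 > -9 (want ≤) — violated.
(4) values 6, -9, 2, 1 are pairwise distinct — satisfied.
(5) B * D = 2 * (-9) = -18 — satisfied.
(6) D * G = -9 * 1 = -9, not -8 — violated.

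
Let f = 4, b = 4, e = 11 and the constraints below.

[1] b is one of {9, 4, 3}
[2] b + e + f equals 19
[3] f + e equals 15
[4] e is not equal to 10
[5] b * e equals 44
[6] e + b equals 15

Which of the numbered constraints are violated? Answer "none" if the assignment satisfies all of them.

[1] b = 4 is in {9, 4, 3}  OK
[2] b + e + f = 4 + 11 + 4 = 19  OK
[3] f + e = 4 + 11 = 15  OK
[4] e = 11, and 11 ≠ 10  OK
[5] b * e = 4 * 11 = 44  OK
[6] e + b = 11 + 4 = 15  OK

None — every constraint holds.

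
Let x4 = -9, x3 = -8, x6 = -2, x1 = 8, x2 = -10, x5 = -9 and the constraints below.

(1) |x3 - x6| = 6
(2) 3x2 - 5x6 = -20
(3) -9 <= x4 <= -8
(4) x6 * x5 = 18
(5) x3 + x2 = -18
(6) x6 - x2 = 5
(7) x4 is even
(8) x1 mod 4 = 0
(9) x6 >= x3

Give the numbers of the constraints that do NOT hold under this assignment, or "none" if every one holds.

Constraints 6, 7 are violated.

(1) |-8 - (-2)| = 6  OK
(2) 3x2 - 5x6 = 3(-10) - 5(-2) = -20  OK
(3) x4 = -9 lies in [-9, -8]  OK
(4) x6 * x5 = -2 * (-9) = 18  OK
(5) x3 + x2 = -8 + (-10) = -18  OK
(6) x6 - x2 = -2 - (-10) = 8, not 5  FAIL
(7) x4 = -9 is odd  FAIL
(8) 8 mod 4 = 0  OK
(9) x6 = -2, x3 = -8; -2 ≥ -8  OK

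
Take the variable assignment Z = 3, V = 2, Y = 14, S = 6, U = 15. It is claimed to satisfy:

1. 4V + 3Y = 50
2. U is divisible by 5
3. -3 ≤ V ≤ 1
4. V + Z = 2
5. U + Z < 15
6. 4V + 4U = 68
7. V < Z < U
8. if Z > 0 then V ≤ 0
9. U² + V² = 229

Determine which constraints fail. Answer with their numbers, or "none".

1. 4V + 3Y = 4(2) + 3(14) = 50  OK
2. 15 / 5 = 3, so 5 divides 15  OK
3. V = 2 is outside [-3, 1]  FAIL
4. V + Z = 2 + 3 = 5, not 2  FAIL
5. U + Z = 15 + 3 = 18; 18 ≥ 15, bound 15 not met  FAIL
6. 4V + 4U = 4(2) + 4(15) = 68  OK
7. values 2 < 3 < 15  OK
8. Z = 3 > 0, so we need V ≤ 0; but V = 2 > 0  FAIL
9. U² + V² = 15² + 2² = 225 + 4 = 229  OK

Constraints 3, 4, 5, and 8 do not hold.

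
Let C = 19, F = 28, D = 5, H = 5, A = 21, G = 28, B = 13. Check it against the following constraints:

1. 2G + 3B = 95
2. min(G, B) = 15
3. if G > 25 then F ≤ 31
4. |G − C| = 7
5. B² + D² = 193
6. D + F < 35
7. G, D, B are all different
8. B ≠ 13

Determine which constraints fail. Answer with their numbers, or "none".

1. 2G + 3B = 2(28) + 3(13) = 95 — satisfied.
2. min(28, 13) = 13, not 15 — violated.
3. G = 28 > 25, so we need F ≤ 31; F = 28 ≤ 31 — satisfied.
4. |28 − 19| = 9, not 7 — violated.
5. B² + D² = 13² + 5² = 169 + 25 = 194, not 193 — violated.
6. D + F = 5 + 28 = 33; 33 < 35 — satisfied.
7. values 28, 5, 13 are pairwise distinct — satisfied.
8. B = 13, but 13 is required to differ — violated.

Violated: 2, 4, 5, 8.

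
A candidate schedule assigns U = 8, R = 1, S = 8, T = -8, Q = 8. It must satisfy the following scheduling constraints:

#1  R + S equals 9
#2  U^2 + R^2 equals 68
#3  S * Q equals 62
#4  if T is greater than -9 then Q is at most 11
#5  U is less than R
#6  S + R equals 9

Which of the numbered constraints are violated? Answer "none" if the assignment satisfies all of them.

#1 R + S = 1 + 8 = 9 — holds.
#2 U^2 + R^2 = 8^2 + 1^2 = 64 + 1 = 65, not 68 — does not hold.
#3 S * Q = 8 * 8 = 64, not 62 — does not hold.
#4 T = -8 > -9, so we need Q ≤ 11; Q = 8 ≤ 11 — holds.
#5 U = 8, R = 1; 8 ≥ 1 (want <) — does not hold.
#6 S + R = 8 + 1 = 9 — holds.

Constraints 2, 3, and 5 are violated.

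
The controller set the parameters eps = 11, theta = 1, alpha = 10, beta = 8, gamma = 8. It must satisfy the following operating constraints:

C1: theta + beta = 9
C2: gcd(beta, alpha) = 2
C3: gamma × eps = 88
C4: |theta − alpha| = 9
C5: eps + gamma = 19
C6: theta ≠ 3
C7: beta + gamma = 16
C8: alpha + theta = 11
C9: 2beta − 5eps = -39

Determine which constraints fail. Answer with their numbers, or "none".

All constraints are satisfied.

C1: theta + beta = 1 + 8 = 9  OK
C2: gcd(8, 10) = 2  OK
C3: gamma × eps = 8 × 11 = 88  OK
C4: |1 − 10| = 9  OK
C5: eps + gamma = 11 + 8 = 19  OK
C6: theta = 1, and 1 ≠ 3  OK
C7: beta + gamma = 8 + 8 = 16  OK
C8: alpha + theta = 10 + 1 = 11  OK
C9: 2beta − 5eps = 2(8) − 5(11) = -39  OK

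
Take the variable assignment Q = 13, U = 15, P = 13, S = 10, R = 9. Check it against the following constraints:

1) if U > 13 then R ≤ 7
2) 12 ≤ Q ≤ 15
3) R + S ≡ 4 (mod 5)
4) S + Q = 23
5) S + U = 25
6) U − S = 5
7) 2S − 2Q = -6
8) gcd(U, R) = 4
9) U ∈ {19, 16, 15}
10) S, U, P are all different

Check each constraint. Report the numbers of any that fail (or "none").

1) U = 15 > 13, so we need R ≤ 7; but R = 9 > 7  false
2) Q = 13 lies in [12, 15]  true
3) R + S = 19; 19 mod 5 = 4  true
4) S + Q = 10 + 13 = 23  true
5) S + U = 10 + 15 = 25  true
6) U − S = 15 − 10 = 5  true
7) 2S − 2Q = 2(10) − 2(13) = -6  true
8) gcd(15, 9) = 3, not 4  false
9) U = 15 is in {19, 16, 15}  true
10) values 10, 15, 13 are pairwise distinct  true

The assignment fails constraints 1, 8.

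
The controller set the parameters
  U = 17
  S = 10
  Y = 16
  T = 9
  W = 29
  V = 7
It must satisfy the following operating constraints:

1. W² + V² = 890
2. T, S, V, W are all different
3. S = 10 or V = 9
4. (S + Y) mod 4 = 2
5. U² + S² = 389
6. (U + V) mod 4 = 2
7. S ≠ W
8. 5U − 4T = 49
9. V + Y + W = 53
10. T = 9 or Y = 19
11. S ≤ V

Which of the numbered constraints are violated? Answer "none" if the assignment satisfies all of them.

1. W² + V² = 29² + 7² = 841 + 49 = 890  holds
2. values 9, 10, 7, 29 are pairwise distinct  holds
3. S = 10 = 10 (first disjunct)  holds
4. S + Y = 26; 26 mod 4 = 2  holds
5. U² + S² = 17² + 10² = 289 + 100 = 389  holds
6. U + V = 24; 24 mod 4 = 0, not 2  fails
7. S = 10, W = 29; distinct  holds
8. 5U − 4T = 5(17) − 4(9) = 49  holds
9. V + Y + W = 7 + 16 + 29 = 52, not 53  fails
10. T = 9 = 9 (first disjunct)  holds
11. S = 10, V = 7; 10 > 7 (want ≤)  fails

Constraints 6, 9, and 11 do not hold.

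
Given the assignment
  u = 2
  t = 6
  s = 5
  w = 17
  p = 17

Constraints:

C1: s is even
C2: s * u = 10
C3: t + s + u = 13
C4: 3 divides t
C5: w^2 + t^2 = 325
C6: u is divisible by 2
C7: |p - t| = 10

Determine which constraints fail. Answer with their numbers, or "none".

C1: s = 5 is odd — violated.
C2: s * u = 5 * 2 = 10 — OK.
C3: t + s + u = 6 + 5 + 2 = 13 — OK.
C4: 6 / 3 = 2, so 3 divides 6 — OK.
C5: w^2 + t^2 = 17^2 + 6^2 = 289 + 36 = 325 — OK.
C6: 2 / 2 = 1, so 2 divides 2 — OK.
C7: |17 - 6| = 11, not 10 — violated.

No — constraints 1 and 7 are not satisfied.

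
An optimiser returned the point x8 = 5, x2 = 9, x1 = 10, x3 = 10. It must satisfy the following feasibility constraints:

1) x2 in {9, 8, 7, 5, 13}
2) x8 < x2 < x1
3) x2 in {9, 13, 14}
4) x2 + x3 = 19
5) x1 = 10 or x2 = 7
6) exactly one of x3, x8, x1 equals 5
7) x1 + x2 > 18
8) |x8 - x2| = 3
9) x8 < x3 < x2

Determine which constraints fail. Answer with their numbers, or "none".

The assignment fails constraints 8, 9.

1) x2 = 9 is in {9, 8, 7, 5, 13}  true
2) values 5 < 9 < 10  true
3) x2 = 9 is in {9, 13, 14}  true
4) x2 + x3 = 9 + 10 = 19  true
5) x1 = 10 = 10 (first disjunct)  true
6) x3=10, x8=5, x1=10; 1 of them equals 5  true
7) x1 + x2 = 10 + 9 = 19; 19 > 18  true
8) |5 - 9| = 4, not 3  false
9) values 5, 10, 9; x3 = 10 is not < x2 = 9  false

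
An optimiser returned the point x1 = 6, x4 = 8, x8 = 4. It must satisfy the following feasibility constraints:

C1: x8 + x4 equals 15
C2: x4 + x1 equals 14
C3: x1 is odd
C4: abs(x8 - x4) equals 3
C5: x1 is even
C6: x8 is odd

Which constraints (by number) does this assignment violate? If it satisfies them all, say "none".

The assignment fails constraints 1, 3, 4, and 6.

C1: x8 + x4 = 4 + 8 = 12, not 15  fails
C2: x4 + x1 = 8 + 6 = 14  holds
C3: x1 = 6 is even  fails
C4: abs(4 - 8) = 4, not 3  fails
C5: x1 = 6 is even  holds
C6: x8 = 4 is even  fails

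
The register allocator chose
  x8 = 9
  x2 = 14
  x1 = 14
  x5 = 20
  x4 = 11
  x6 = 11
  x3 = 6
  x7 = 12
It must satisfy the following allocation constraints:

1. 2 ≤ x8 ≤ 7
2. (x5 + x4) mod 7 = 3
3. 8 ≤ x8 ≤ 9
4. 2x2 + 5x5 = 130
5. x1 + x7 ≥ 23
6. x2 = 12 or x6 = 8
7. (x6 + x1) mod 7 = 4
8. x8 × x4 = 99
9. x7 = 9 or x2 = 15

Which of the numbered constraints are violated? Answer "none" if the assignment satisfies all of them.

Constraints 1, 4, 6, and 9 do not hold.

1. x8 = 9 is outside [2, 7]  fails
2. x5 + x4 = 31; 31 mod 7 = 3  holds
3. x8 = 9 lies in [8, 9]  holds
4. 2x2 + 5x5 = 2(14) + 5(20) = 128, not 130  fails
5. x1 + x7 = 14 + 12 = 26; 26 ≥ 23  holds
6. x2 = 14 ≠ 12 and x6 = 11 ≠ 8; both disjuncts false  fails
7. x6 + x1 = 25; 25 mod 7 = 4  holds
8. x8 × x4 = 9 × 11 = 99  holds
9. x7 = 12 ≠ 9 and x2 = 14 ≠ 15; both disjuncts false  fails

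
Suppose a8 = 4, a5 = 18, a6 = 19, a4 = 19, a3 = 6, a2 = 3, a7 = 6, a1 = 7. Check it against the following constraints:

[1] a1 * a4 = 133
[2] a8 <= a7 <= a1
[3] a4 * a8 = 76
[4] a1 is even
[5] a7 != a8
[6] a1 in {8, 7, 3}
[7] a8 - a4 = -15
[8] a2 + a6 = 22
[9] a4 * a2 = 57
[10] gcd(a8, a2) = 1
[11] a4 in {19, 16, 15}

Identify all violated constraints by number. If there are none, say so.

Violated: 4.

[1] a1 * a4 = 7 * 19 = 133  true
[2] values 4 <= 6 <= 7  true
[3] a4 * a8 = 19 * 4 = 76  true
[4] a1 = 7 is odd  false
[5] a7 = 6, a8 = 4; distinct  true
[6] a1 = 7 is in {8, 7, 3}  true
[7] a8 - a4 = 4 - 19 = -15  true
[8] a2 + a6 = 3 + 19 = 22  true
[9] a4 * a2 = 19 * 3 = 57  true
[10] gcd(4, 3) = 1  true
[11] a4 = 19 is in {19, 16, 15}  true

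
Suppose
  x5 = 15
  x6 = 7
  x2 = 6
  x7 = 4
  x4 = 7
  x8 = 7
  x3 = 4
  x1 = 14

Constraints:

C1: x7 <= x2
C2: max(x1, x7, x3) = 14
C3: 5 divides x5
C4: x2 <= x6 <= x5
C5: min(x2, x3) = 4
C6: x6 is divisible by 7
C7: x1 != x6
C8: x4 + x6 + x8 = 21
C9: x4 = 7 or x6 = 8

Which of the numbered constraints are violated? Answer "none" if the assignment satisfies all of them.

Yes — all constraints hold.

C1: x7 = 4, x2 = 6; 4 ≤ 6  true
C2: max(14, 4, 4) = 14  true
C3: 15 / 5 = 3, so 5 divides 15  true
C4: values 6 <= 7 <= 15  true
C5: min(6, 4) = 4  true
C6: 7 / 7 = 1, so 7 divides 7  true
C7: x1 = 14, x6 = 7; distinct  true
C8: x4 + x6 + x8 = 7 + 7 + 7 = 21  true
C9: x4 = 7 = 7 (first disjunct)  true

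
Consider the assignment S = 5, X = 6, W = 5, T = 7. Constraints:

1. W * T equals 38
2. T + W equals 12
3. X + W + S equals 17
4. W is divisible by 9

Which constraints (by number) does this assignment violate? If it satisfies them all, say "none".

No — constraints 1, 3, and 4 are not satisfied.

1. W * T = 5 * 7 = 35, not 38 — fails.
2. T + W = 7 + 5 = 12 — holds.
3. X + W + S = 6 + 5 + 5 = 16, not 17 — fails.
4. 5 = 9*0 + 5, so 9 does not divide 5 — fails.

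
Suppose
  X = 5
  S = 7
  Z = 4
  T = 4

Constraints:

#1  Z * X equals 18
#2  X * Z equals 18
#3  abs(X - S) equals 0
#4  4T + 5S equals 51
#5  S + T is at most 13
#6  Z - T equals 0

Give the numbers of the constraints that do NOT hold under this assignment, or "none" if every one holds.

Violated: 1, 2, 3.

#1 Z * X = 4 * 5 = 20, not 18 — fails.
#2 X * Z = 5 * 4 = 20, not 18 — fails.
#3 abs(5 - 7) = 2, not 0 — fails.
#4 4T + 5S = 4(4) + 5(7) = 51 — holds.
#5 S + T = 7 + 4 = 11; 11 ≤ 13 — holds.
#6 Z - T = 4 - 4 = 0 — holds.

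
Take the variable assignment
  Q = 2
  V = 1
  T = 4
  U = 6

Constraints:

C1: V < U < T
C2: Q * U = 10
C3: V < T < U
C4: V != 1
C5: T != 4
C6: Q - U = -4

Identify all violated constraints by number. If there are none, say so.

C1: values 1, 6, 4; U = 6 is not < T = 4 — does not hold.
C2: Q * U = 2 * 6 = 12, not 10 — does not hold.
C3: values 1 < 4 < 6 — holds.
C4: V = 1, but 1 is required to differ — does not hold.
C5: T = 4, but 4 is required to differ — does not hold.
C6: Q - U = 2 - 6 = -4 — holds.

No — constraints 1, 2, 4, and 5 are not satisfied.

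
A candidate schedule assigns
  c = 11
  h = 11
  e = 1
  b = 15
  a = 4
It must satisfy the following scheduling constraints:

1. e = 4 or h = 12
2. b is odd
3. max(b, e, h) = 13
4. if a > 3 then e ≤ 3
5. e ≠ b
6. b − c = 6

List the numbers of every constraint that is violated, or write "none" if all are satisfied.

The assignment fails constraints 1, 3, and 6.

1. e = 1 ≠ 4 and h = 11 ≠ 12; both disjuncts false — fails.
2. b = 15 is odd — holds.
3. max(15, 1, 11) = 15, not 13 — fails.
4. a = 4 > 3, so we need e ≤ 3; e = 1 ≤ 3 — holds.
5. e = 1, b = 15; distinct — holds.
6. b − c = 15 − 11 = 4, not 6 — fails.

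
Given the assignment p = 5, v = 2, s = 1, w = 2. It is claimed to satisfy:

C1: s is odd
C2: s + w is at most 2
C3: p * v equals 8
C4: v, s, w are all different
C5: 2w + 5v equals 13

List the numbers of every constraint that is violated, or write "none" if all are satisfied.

Constraints 2, 3, 4, 5 do not hold.

C1: s = 1 is odd — OK.
C2: s + w = 1 + 2 = 3; 3 > 2, bound 2 not met — violated.
C3: p * v = 5 * 2 = 10, not 8 — violated.
C4: v = w = 2, not all different — violated.
C5: 2w + 5v = 2(2) + 5(2) = 14, not 13 — violated.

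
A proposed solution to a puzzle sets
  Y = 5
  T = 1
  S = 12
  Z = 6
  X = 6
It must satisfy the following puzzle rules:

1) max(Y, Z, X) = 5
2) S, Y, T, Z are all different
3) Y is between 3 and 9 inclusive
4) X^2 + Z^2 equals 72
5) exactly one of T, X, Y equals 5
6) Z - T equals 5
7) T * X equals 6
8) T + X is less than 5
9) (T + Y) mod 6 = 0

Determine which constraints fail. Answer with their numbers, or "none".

Violated: 1, 8.

1) max(5, 6, 6) = 6, not 5 — fails.
2) values 12, 5, 1, 6 are pairwise distinct — holds.
3) Y = 5 lies in [3, 9] — holds.
4) X^2 + Z^2 = 6^2 + 6^2 = 36 + 36 = 72 — holds.
5) T=1, X=6, Y=5; 1 of them equals 5 — holds.
6) Z - T = 6 - 1 = 5 — holds.
7) T * X = 1 * 6 = 6 — holds.
8) T + X = 1 + 6 = 7; 7 ≥ 5, bound 5 not met — fails.
9) T + Y = 6; 6 mod 6 = 0 — holds.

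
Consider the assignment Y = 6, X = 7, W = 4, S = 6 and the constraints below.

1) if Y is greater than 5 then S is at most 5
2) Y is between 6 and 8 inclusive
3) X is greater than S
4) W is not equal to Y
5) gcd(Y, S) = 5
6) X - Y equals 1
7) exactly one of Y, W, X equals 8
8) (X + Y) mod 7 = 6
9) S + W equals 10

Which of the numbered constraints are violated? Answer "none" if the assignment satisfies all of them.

1) Y = 6 > 5, so we need S ≤ 5; but S = 6 > 5  FAIL
2) Y = 6 lies in [6, 8]  OK
3) X = 7, S = 6; 7 > 6  OK
4) W = 4, Y = 6; distinct  OK
5) gcd(6, 6) = 6, not 5  FAIL
6) X - Y = 7 - 6 = 1  OK
7) Y=6, W=4, X=7; 0 of them equal 8, not exactly one  FAIL
8) X + Y = 13; 13 mod 7 = 6  OK
9) S + W = 6 + 4 = 10  OK

No — constraints 1, 5, and 7 are not satisfied.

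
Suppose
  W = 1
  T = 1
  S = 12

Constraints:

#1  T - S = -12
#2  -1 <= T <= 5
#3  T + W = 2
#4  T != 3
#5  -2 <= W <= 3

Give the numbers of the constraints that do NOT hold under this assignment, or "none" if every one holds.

Violated: 1.

#1 T - S = 1 - 12 = -11, not -12  FAIL
#2 T = 1 lies in [-1, 5]  OK
#3 T + W = 1 + 1 = 2  OK
#4 T = 1, and 1 ≠ 3  OK
#5 W = 1 lies in [-2, 3]  OK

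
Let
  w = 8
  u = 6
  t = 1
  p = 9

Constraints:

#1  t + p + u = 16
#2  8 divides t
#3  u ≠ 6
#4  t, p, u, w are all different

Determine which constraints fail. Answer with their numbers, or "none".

The assignment fails constraints 2, 3.

#1 t + p + u = 1 + 9 + 6 = 16 — satisfied.
#2 1 = 8×0 + 1, so 8 does not divide 1 — violated.
#3 u = 6, but 6 is required to differ — violated.
#4 values 1, 9, 6, 8 are pairwise distinct — satisfied.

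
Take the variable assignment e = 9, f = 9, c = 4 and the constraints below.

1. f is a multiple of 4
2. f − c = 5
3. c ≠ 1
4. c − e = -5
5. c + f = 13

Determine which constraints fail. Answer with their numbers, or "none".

Violated: 1.

1. 9 = 4×2 + 1, so 4 does not divide 9  ✘
2. f − c = 9 − 4 = 5  ✔
3. c = 4, and 4 ≠ 1  ✔
4. c − e = 4 − 9 = -5  ✔
5. c + f = 4 + 9 = 13  ✔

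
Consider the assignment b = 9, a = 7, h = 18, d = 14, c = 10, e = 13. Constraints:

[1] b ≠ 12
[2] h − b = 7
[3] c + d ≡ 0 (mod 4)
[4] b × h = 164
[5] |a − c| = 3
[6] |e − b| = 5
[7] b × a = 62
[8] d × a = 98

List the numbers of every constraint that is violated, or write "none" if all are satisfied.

[1] b = 9, and 9 ≠ 12 — OK.
[2] h − b = 18 − 9 = 9, not 7 — violated.
[3] c + d = 24; 24 mod 4 = 0 — OK.
[4] b × h = 9 × 18 = 162, not 164 — violated.
[5] |7 − 10| = 3 — OK.
[6] |13 − 9| = 4, not 5 — violated.
[7] b × a = 9 × 7 = 63, not 62 — violated.
[8] d × a = 14 × 7 = 98 — OK.

Constraints 2, 4, 6, and 7 are violated.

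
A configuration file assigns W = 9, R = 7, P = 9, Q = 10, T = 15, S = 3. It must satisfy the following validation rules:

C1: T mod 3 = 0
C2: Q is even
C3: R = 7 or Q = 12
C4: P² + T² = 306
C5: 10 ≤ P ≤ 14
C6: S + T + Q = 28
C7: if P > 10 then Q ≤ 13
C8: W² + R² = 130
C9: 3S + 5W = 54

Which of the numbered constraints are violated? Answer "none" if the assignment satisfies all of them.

No — constraint 5 is not satisfied.

C1: 15 mod 3 = 0  true
C2: Q = 10 is even  true
C3: R = 7 = 7 (first disjunct)  true
C4: P² + T² = 9² + 15² = 81 + 225 = 306  true
C5: P = 9 is outside [10, 14]  false
C6: S + T + Q = 3 + 15 + 10 = 28  true
C7: P = 9, not > 10; antecedent false, conditional vacuously true  true
C8: W² + R² = 9² + 7² = 81 + 49 = 130  true
C9: 3S + 5W = 3(3) + 5(9) = 54  true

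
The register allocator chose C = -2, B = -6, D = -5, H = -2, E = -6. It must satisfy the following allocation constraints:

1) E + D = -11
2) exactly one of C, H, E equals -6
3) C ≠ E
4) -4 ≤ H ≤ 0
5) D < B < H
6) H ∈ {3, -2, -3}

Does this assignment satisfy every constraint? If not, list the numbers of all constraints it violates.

1) E + D = -6 + (-5) = -11  yes
2) C=-2, H=-2, E=-6; 1 of them equals -6  yes
3) C = -2, E = -6; distinct  yes
4) H = -2 lies in [-4, 0]  yes
5) values -5, -6, -2; D = -5 is not < B = -6  no
6) H = -2 is in {3, -2, -3}  yes

Constraint 5 is violated.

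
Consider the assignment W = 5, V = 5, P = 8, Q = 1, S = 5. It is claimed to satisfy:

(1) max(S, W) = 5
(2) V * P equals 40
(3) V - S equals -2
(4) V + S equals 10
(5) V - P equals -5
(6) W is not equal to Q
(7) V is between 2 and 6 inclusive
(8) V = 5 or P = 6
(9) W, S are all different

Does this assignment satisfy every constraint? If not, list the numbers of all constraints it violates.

(1) max(5, 5) = 5  holds
(2) V * P = 5 * 8 = 40  holds
(3) V - S = 5 - 5 = 0, not -2  fails
(4) V + S = 5 + 5 = 10  holds
(5) V - P = 5 - 8 = -3, not -5  fails
(6) W = 5, Q = 1; distinct  holds
(7) V = 5 lies in [2, 6]  holds
(8) V = 5 = 5 (first disjunct)  holds
(9) W = S = 5, not all different  fails

Constraints 3, 5, 9 are violated.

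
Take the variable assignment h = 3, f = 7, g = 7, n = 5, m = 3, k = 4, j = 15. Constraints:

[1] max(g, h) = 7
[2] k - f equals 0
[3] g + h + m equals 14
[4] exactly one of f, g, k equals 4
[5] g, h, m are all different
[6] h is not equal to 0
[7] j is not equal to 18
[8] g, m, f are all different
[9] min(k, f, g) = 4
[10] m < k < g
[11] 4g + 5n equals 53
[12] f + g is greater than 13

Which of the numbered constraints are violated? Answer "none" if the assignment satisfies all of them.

Violated: 2, 3, 5, and 8.

[1] max(7, 3) = 7 — holds.
[2] k - f = 4 - 7 = -3, not 0 — fails.
[3] g + h + m = 7 + 3 + 3 = 13, not 14 — fails.
[4] f=7, g=7, k=4; 1 of them equals 4 — holds.
[5] h = m = 3, not all different — fails.
[6] h = 3, and 3 ≠ 0 — holds.
[7] j = 15, and 15 ≠ 18 — holds.
[8] g = f = 7, not all different — fails.
[9] min(4, 7, 7) = 4 — holds.
[10] values 3 < 4 < 7 — holds.
[11] 4g + 5n = 4(7) + 5(5) = 53 — holds.
[12] f + g = 7 + 7 = 14; 14 > 13 — holds.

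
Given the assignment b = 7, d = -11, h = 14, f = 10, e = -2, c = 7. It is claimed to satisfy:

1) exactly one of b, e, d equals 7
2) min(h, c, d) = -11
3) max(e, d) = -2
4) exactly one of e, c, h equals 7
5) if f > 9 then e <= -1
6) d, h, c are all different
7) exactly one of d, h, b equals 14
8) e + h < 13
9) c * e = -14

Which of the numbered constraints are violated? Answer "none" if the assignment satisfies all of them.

All constraints are satisfied.

1) b=7, e=-2, d=-11; 1 of them equals 7  OK
2) min(14, 7, -11) = -11  OK
3) max(-2, -11) = -2  OK
4) e=-2, c=7, h=14; 1 of them equals 7  OK
5) f = 10 > 9, so we need e ≤ -1; e = -2 ≤ -1  OK
6) values -11, 14, 7 are pairwise distinct  OK
7) d=-11, h=14, b=7; 1 of them equals 14  OK
8) e + h = -2 + 14 = 12; 12 < 13  OK
9) c * e = 7 * (-2) = -14  OK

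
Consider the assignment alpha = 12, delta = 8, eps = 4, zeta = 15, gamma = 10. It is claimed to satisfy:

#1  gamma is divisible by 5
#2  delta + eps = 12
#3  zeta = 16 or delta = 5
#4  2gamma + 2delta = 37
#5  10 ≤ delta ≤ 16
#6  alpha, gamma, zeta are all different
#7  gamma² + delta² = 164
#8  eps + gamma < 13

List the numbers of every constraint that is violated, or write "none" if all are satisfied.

#1 10 / 5 = 2, so 5 divides 10 — OK.
#2 delta + eps = 8 + 4 = 12 — OK.
#3 zeta = 15 ≠ 16 and delta = 8 ≠ 5; both disjuncts false — violated.
#4 2gamma + 2delta = 2(10) + 2(8) = 36, not 37 — violated.
#5 delta = 8 is outside [10, 16] — violated.
#6 values 12, 10, 15 are pairwise distinct — OK.
#7 gamma² + delta² = 10² + 8² = 100 + 64 = 164 — OK.
#8 eps + gamma = 4 + 10 = 14; 14 ≥ 13, bound 13 not met — violated.

The assignment fails constraints 3, 4, 5, and 8.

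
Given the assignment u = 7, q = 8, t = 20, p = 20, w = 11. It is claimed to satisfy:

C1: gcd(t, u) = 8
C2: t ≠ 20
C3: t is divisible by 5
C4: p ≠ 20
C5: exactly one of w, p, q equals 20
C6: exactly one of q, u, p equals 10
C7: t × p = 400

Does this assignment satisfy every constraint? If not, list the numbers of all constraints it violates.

Constraints 1, 2, 4, and 6 do not hold.

C1: gcd(20, 7) = 1, not 8 — does not hold.
C2: t = 20, but 20 is required to differ — does not hold.
C3: 20 / 5 = 4, so 5 divides 20 — holds.
C4: p = 20, but 20 is required to differ — does not hold.
C5: w=11, p=20, q=8; 1 of them equals 20 — holds.
C6: q=8, u=7, p=20; 0 of them equal 10, not exactly one — does not hold.
C7: t × p = 20 × 20 = 400 — holds.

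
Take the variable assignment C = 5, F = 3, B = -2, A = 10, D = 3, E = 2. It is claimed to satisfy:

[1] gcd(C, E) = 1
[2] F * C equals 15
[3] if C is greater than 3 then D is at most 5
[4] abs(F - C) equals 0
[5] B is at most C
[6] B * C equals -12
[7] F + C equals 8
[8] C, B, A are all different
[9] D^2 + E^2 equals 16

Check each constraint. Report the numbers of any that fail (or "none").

[1] gcd(5, 2) = 1 — satisfied.
[2] F * C = 3 * 5 = 15 — satisfied.
[3] C = 5 > 3, so we need D ≤ 5; D = 3 ≤ 5 — satisfied.
[4] abs(3 - 5) = 2, not 0 — violated.
[5] B = -2, C = 5; -2 ≤ 5 — satisfied.
[6] B * C = -2 * 5 = -10, not -12 — violated.
[7] F + C = 3 + 5 = 8 — satisfied.
[8] values 5, -2, 10 are pairwise distinct — satisfied.
[9] D^2 + E^2 = 3^2 + 2^2 = 9 + 4 = 13, not 16 — violated.

The assignment fails constraints 4, 6, and 9.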